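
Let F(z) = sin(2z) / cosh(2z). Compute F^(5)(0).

1152

Write the quotient as an unknown series and match coefficients against numerator = denominator · series.
The coefficient of z^5 in the expansion is 48/5, so F^(5)(0) = 5! * (48/5) = 1152.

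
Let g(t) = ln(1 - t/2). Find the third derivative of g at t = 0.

-1/4

Differentiate repeatedly and evaluate at the center.
The coefficient of t^3 in the expansion is -1/24, so g′′′(0) = 3! * (-1/24) = -1/4.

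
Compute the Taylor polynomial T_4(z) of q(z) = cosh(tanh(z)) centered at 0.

-7*z^4/24 + z^2/2 + 1

Compose series: expand the inner function first, then feed it into the outer expansion.
q(0) = 1
q′(0) = 0
q′′(0) = 1
q′′′(0) = 0
q^(4)(0) = -7
Then c_k = q^(k)(0)/k! gives each Taylor coefficient.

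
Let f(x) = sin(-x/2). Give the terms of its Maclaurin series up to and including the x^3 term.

x^3/48 - x/2

[x^0] = 0;  [x^1] = -1/2;  [x^2] = 0;  [x^3] = 1/48.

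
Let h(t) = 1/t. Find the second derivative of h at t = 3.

2/27

Apply the Taylor formula c_k = f^(k)(a)/k!.
The coefficient of (t - 3)^2 in the expansion is 1/27, so h′′(3) = 2! * (1/27) = 2/27.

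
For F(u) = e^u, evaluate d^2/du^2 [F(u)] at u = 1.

Use the known series and substitute for the argument.
The coefficient of (u - 1)^2 in the expansion is e/2, so F′′(1) = 2! * (e/2) = e.

e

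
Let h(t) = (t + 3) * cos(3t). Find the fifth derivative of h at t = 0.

Multiply each power in the prefactor through the base expansion.
From the series, [t^5] h = 27/8; multiply by 5! = 120 to get 405.

405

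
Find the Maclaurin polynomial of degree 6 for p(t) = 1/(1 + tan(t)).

122*t^6/45 - 32*t^5/15 + 5*t^4/3 - 4*t^3/3 + t^2 - t + 1

Substitute the inner expansion into the outer series and collect powers.
[t^0] = 1;  [t^1] = -1;  [t^2] = 1;  [t^3] = -4/3;  [t^4] = 5/3;  [t^5] = -32/15;  [t^6] = 122/45.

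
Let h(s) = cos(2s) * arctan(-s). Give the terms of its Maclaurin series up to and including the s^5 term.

Write out both Maclaurin series and multiply, keeping only the needed powers.
h(0) = 0
h′(0) = -1
h′′(0) = 0
h′′′(0) = 14
h^(4)(0) = 0
h^(5)(0) = -184
Dividing each by k! gives the coefficients c_0, ..., c_5.

-23*s^5/15 + 7*s^3/3 - s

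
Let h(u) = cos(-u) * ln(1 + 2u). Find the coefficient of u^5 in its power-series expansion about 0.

Expand each factor separately, then convolve coefficients.
h(0) = 0
h′(0) = 2
h′′(0) = -4
h′′′(0) = 10
h^(4)(0) = -72
h^(5)(0) = 618

103/20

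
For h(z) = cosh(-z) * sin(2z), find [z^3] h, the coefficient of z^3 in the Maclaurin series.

-1/3

Take the Cauchy product of the two expansions.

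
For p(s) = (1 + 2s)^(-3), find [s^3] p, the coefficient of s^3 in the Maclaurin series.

c_3 = p′′′(0)/3! = -80.

-80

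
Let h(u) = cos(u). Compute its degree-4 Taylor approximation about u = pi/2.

(u - pi/2)^3/6 - (u - pi/2)

Compute the successive derivatives at the expansion point and divide by k!.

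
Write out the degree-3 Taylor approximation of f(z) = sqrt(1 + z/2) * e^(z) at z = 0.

103*z^3/384 + 23*z^2/32 + 5*z/4 + 1

Take the Cauchy product of the two expansions.
f(0) = 1
f′(0) = 5/4
f′′(0) = 23/16
f′′′(0) = 103/64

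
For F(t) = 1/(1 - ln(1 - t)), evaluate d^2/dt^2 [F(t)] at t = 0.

Substitute the inner expansion into the outer series and collect powers.
From the series, [t^2] F = 1/2; multiply by 2! = 2 to get 1.

1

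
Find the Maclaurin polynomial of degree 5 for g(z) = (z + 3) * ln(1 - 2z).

-116*z^5/5 - 44*z^4/3 - 10*z^3 - 8*z^2 - 6*z

Shift and add copies of the series according to the polynomial's terms.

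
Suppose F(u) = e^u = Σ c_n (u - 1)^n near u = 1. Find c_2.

e/2

F(1) = e
F′(1) = e
F′′(1) = e
So c_2 = F′′(1)/2! = e/2.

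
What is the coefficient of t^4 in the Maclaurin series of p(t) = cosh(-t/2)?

1/384

Use the known series and substitute for the argument.
p(0) = 1
p′(0) = 0
p′′(0) = 1/4
p′′′(0) = 0
p^(4)(0) = 1/16
So c_4 = p^(4)(0)/4! = 1/384.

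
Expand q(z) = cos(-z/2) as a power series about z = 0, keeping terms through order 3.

Apply the Taylor formula c_k = f^(k)(a)/k!.

1 - z^2/8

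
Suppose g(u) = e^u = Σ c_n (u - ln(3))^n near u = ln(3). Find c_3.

1/2

g(ln(3)) = 3
g′(ln(3)) = 3
g′′(ln(3)) = 3
g′′′(ln(3)) = 3
So c_3 = g′′′(ln(3))/3! = 1/2.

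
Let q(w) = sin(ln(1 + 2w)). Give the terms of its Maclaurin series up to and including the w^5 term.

Compose series: expand the inner function first, then feed it into the outer expansion.
q(0) = 0
q′(0) = 2
q′′(0) = -4
q′′′(0) = 8
q^(4)(0) = 0
q^(5)(0) = -320

-8*w^5/3 + 4*w^3/3 - 2*w^2 + 2*w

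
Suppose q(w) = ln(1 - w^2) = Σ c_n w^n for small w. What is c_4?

-1/2

Use the known series and substitute for the argument.
q(0) = 0
q′(0) = 0
q′′(0) = -2
q′′′(0) = 0
q^(4)(0) = -12
Dividing each by k! gives the coefficients c_0, ..., c_4.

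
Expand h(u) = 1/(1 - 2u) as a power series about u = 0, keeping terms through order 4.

16*u^4 + 8*u^3 + 4*u^2 + 2*u + 1

[u^0] = 1;  [u^1] = 2;  [u^2] = 4;  [u^3] = 8;  [u^4] = 16.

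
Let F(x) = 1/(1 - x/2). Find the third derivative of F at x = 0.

Use the known series and substitute for the argument.
The coefficient of x^3 in the expansion is 1/8, so F′′′(0) = 3! * (1/8) = 3/4.

3/4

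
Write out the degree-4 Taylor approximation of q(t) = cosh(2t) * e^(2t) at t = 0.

Expand each factor separately, then convolve coefficients.
q(0) = 1
q′(0) = 2
q′′(0) = 8
q′′′(0) = 32
q^(4)(0) = 128
Then c_k = q^(k)(0)/k! gives each Taylor coefficient.

16*t^4/3 + 16*t^3/3 + 4*t^2 + 2*t + 1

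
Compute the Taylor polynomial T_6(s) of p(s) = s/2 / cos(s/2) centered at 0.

5*s^5/768 + s^3/16 + s/2

Invert the denominator's series and multiply.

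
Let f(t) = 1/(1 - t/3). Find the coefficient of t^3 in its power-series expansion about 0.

Use the known series and substitute for the argument.
f(0) = 1
f′(0) = 1/3
f′′(0) = 2/9
f′′′(0) = 2/9

1/27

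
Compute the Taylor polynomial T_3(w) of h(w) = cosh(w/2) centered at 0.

Compute the successive derivatives at the expansion point and divide by k!.
[w^0] = 1;  [w^1] = 0;  [w^2] = 1/8;  [w^3] = 0.

w^2/8 + 1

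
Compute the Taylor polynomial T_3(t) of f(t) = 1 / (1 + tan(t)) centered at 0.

Write 1/(1+u) = 1 - u + u^2 - u^3 + ... and substitute the series for u.
f(0) = 1
f′(0) = -1
f′′(0) = 2
f′′′(0) = -8

-4*t^3/3 + t^2 - t + 1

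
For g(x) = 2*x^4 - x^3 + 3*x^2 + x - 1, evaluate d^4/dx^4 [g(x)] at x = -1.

The coefficient of (x + 1)^4 in the expansion is 2, so g^(4)(-1) = 4! * (2) = 48.

48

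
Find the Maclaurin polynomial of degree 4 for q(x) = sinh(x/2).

q(0) = 0
q′(0) = 1/2
q′′(0) = 0
q′′′(0) = 1/8
q^(4)(0) = 0

x^3/48 + x/2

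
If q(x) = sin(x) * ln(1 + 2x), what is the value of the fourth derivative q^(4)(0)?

Expand each factor separately, then convolve coefficients.
From the series, [x^4] q = 7/3; multiply by 4! = 24 to get 56.

56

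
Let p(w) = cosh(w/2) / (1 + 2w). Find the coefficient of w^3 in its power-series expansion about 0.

-33/4

Expand each factor separately, then convolve coefficients.
[w^0] = 1;  [w^1] = -2;  [w^2] = 33/8;  [w^3] = -33/4.
So c_3 = p′′′(0)/3! = -33/4.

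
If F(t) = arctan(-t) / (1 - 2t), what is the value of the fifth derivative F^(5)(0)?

Expand each factor separately, then convolve coefficients.
The coefficient of t^5 in the expansion is -223/15, so F^(5)(0) = 5! * (-223/15) = -1784.

-1784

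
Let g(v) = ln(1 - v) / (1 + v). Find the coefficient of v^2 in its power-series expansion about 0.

1/2

Multiply the two series term by term and collect like powers.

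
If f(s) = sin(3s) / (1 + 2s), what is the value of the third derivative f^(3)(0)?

45

Take the Cauchy product of the two expansions.
The coefficient of s^3 in the expansion is 15/2, so f′′′(0) = 3! * (15/2) = 45.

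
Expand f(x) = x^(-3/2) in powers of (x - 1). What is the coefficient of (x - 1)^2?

15/8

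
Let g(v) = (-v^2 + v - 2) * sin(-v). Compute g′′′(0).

Shift and add copies of the series according to the polynomial's terms.
The coefficient of v^3 in the expansion is 2/3, so g′′′(0) = 3! * (2/3) = 4.

4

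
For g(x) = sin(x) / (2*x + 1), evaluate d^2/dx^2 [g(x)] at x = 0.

Multiply the numerator's expansion by the denominator's geometric series.
From the series, [x^2] g = -2; multiply by 2! = 2 to get -4.

-4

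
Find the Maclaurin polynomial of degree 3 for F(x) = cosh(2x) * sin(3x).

3*x^3/2 + 3*x

Write out both Maclaurin series and multiply, keeping only the needed powers.
F(0) = 0
F′(0) = 3
F′′(0) = 0
F′′′(0) = 9
Then c_k = F^(k)(0)/k! gives each Taylor coefficient.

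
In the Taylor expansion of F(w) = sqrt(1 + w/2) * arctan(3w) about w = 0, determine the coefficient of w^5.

500469/10240

Write out both Maclaurin series and multiply, keeping only the needed powers.
F(0) = 0
F′(0) = 3
F′′(0) = 3/2
F′′′(0) = -873/16
F^(4)(0) = -855/16
F^(5)(0) = 1501407/256
So c_5 = F^(5)(0)/5! = 500469/10240.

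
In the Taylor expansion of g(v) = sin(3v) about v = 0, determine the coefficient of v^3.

-9/2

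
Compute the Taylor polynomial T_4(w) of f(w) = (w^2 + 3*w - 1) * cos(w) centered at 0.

Multiply each power in the prefactor through the base expansion.
f(0) = -1
f′(0) = 3
f′′(0) = 3
f′′′(0) = -9
f^(4)(0) = -13
The Taylor polynomial is Σ f^(k)(0)/k! · w^k.

-13*w^4/24 - 3*w^3/2 + 3*w^2/2 + 3*w - 1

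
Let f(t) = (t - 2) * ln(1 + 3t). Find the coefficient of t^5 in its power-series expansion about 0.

-2349/20

Shift and add copies of the series according to the polynomial's terms.
So c_5 = f^(5)(0)/5! = -2349/20.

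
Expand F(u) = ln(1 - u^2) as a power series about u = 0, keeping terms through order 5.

Compute the successive derivatives at the expansion point and divide by k!.
[u^0] = 0;  [u^1] = 0;  [u^2] = -1;  [u^3] = 0;  [u^4] = -1/2;  [u^5] = 0.

-u^4/2 - u^2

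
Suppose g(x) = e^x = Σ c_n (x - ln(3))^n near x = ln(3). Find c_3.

g(ln(3)) = 3
g′(ln(3)) = 3
g′′(ln(3)) = 3
g′′′(ln(3)) = 3
Then c_k = g^(k)(ln(3))/k! gives each Taylor coefficient.

1/2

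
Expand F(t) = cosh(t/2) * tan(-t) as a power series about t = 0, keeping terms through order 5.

-341*t^5/1920 - 11*t^3/24 - t

Multiply the two series term by term and collect like powers.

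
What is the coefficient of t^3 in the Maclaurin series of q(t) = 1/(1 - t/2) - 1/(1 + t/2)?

Add the two expansions coefficient-wise.
q(0) = 0
q′(0) = 1
q′′(0) = 0
q′′′(0) = 3/2
Then c_k = q^(k)(0)/k! gives each Taylor coefficient.

1/4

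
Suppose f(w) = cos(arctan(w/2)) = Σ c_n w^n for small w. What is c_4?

Substitute the inner expansion into the outer series and collect powers.
So c_4 = f^(4)(0)/4! = 3/128.

3/128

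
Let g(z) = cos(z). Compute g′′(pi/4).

The coefficient of (z - pi/4)^2 in the expansion is -sqrt(2)/4, so g′′(pi/4) = 2! * (-sqrt(2)/4) = -sqrt(2)/2.

-sqrt(2)/2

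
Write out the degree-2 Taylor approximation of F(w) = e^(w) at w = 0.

w^2/2 + w + 1

Apply the Taylor formula c_k = f^(k)(a)/k!.
[w^0] = 1;  [w^1] = 1;  [w^2] = 1/2.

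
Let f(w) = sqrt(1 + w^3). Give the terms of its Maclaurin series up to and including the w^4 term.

w^3/2 + 1

[w^0] = 1;  [w^1] = 0;  [w^2] = 0;  [w^3] = 1/2;  [w^4] = 0.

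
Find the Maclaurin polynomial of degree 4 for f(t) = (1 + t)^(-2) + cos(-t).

Expand each term separately and add.
f(0) = 2
f′(0) = -2
f′′(0) = 5
f′′′(0) = -24
f^(4)(0) = 121
Dividing each by k! gives the coefficients c_0, ..., c_4.

121*t^4/24 - 4*t^3 + 5*t^2/2 - 2*t + 2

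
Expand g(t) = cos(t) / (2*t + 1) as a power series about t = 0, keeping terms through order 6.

Expand 1/(denominator) as a geometric series and multiply by the numerator's series.
[t^0] = 1;  [t^1] = -2;  [t^2] = 7/2;  [t^3] = -7;  [t^4] = 337/24;  [t^5] = -337/12;  [t^6] = 40439/720.

40439*t^6/720 - 337*t^5/12 + 337*t^4/24 - 7*t^3 + 7*t^2/2 - 2*t + 1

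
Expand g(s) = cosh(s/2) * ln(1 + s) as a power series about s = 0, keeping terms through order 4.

-5*s^4/16 + 11*s^3/24 - s^2/2 + s

Expand each factor separately, then convolve coefficients.
g(0) = 0
g′(0) = 1
g′′(0) = -1
g′′′(0) = 11/4
g^(4)(0) = -15/2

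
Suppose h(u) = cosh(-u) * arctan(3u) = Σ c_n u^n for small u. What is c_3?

-15/2

Take the Cauchy product of the two expansions.
h(0) = 0
h′(0) = 3
h′′(0) = 0
h′′′(0) = -45
So c_3 = h′′′(0)/3! = -15/2.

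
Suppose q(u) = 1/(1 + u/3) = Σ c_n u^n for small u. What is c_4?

1/81

Differentiate repeatedly and evaluate at the center.
q(0) = 1
q′(0) = -1/3
q′′(0) = 2/9
q′′′(0) = -2/9
q^(4)(0) = 8/27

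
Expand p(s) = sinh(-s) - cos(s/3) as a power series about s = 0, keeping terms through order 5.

Expand each term separately and add.
p(0) = -1
p′(0) = -1
p′′(0) = 1/9
p′′′(0) = -1
p^(4)(0) = -1/81
p^(5)(0) = -1

-s^5/120 - s^4/1944 - s^3/6 + s^2/18 - s - 1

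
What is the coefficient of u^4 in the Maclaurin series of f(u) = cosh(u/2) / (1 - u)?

Expand each factor separately, then convolve coefficients.
f(0) = 1
f′(0) = 1
f′′(0) = 9/4
f′′′(0) = 27/4
f^(4)(0) = 433/16

433/384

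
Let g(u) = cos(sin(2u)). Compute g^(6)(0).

-2368

Plug the Maclaurin series of the inner function into that of the outer and collect terms.
The coefficient of u^6 in the expansion is -148/45, so g^(6)(0) = 6! * (-148/45) = -2368.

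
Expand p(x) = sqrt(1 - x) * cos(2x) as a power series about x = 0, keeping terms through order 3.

Expand each factor separately, then convolve coefficients.
p(0) = 1
p′(0) = -1/2
p′′(0) = -17/4
p′′′(0) = 45/8

15*x^3/16 - 17*x^2/8 - x/2 + 1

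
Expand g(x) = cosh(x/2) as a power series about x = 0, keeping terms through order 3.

x^2/8 + 1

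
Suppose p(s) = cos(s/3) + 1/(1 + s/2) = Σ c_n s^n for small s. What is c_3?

Combine the two series term by term.
p(0) = 2
p′(0) = -1/2
p′′(0) = 7/18
p′′′(0) = -3/4
So c_3 = p′′′(0)/3! = -1/8.

-1/8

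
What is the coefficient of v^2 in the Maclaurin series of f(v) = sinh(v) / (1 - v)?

1

Expand each factor separately, then convolve coefficients.
f(0) = 0
f′(0) = 1
f′′(0) = 2
So c_2 = f′′(0)/2! = 1.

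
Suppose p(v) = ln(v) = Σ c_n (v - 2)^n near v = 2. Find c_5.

p(2) = ln(2)
p′(2) = 1/2
p′′(2) = -1/4
p′′′(2) = 1/4
p^(4)(2) = -3/8
p^(5)(2) = 3/4
Then c_k = p^(k)(2)/k! gives each Taylor coefficient.

1/160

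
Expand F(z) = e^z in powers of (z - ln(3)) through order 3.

(z - ln(3))^3/2 + 3*(z - ln(3))^2/2 + 3*(z - ln(3)) + 3

Compute the successive derivatives at the expansion point and divide by k!.
F(ln(3)) = 3
F′(ln(3)) = 3
F′′(ln(3)) = 3
F′′′(ln(3)) = 3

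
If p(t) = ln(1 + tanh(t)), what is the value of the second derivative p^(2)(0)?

-1

Let u equal the inner series; expand the outer function in u and truncate.
From the series, [t^2] p = -1/2; multiply by 2! = 2 to get -1.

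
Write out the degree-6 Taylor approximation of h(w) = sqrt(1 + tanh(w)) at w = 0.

-721*w^6/46080 + 121*w^5/3840 + 17*w^4/384 - 5*w^3/48 - w^2/8 + w/2 + 1

Compose series: expand the inner function first, then feed it into the outer expansion.
h(0) = 1
h′(0) = 1/2
h′′(0) = -1/4
h′′′(0) = -5/8
h^(4)(0) = 17/16
h^(5)(0) = 121/32
h^(6)(0) = -721/64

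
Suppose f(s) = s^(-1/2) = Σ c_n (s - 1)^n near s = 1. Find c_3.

-5/16

[(s - 1)^0] = 1;  [(s - 1)^1] = -1/2;  [(s - 1)^2] = 3/8;  [(s - 1)^3] = -5/16.
So c_3 = f′′′(1)/3! = -5/16.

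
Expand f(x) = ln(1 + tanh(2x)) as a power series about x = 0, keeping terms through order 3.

Compose series: expand the inner function first, then feed it into the outer expansion.
[x^0] = 0;  [x^1] = 2;  [x^2] = -2;  [x^3] = 0.

-2*x^2 + 2*x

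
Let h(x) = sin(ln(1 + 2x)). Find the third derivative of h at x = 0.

Compose series: expand the inner function first, then feed it into the outer expansion.
From the series, [x^3] h = 4/3; multiply by 3! = 6 to get 8.

8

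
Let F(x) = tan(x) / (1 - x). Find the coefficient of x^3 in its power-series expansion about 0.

4/3

Multiply the two series term by term and collect like powers.
F(0) = 0
F′(0) = 1
F′′(0) = 2
F′′′(0) = 8
So c_3 = F′′′(0)/3! = 4/3.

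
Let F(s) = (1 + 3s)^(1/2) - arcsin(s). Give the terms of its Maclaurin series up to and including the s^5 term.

Expand each term separately and add.
F(0) = 1
F′(0) = 1/2
F′′(0) = -9/4
F′′′(0) = 73/8
F^(4)(0) = -1215/16
F^(5)(0) = 25227/32

8409*s^5/1280 - 405*s^4/128 + 73*s^3/48 - 9*s^2/8 + s/2 + 1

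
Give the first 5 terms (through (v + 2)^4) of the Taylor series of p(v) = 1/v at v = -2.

-(v + 2)^4/32 - (v + 2)^3/16 - (v + 2)^2/8 - (v + 2)/4 - 1/2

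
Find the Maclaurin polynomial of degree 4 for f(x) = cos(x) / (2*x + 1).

Multiply the numerator's expansion by the denominator's geometric series.
f(0) = 1
f′(0) = -2
f′′(0) = 7
f′′′(0) = -42
f^(4)(0) = 337

337*x^4/24 - 7*x^3 + 7*x^2/2 - 2*x + 1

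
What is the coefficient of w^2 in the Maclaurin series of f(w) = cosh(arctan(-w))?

Substitute the inner expansion into the outer series and collect powers.

1/2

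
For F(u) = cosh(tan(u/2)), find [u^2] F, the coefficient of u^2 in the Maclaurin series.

Plug the Maclaurin series of the inner function into that of the outer and collect terms.

1/8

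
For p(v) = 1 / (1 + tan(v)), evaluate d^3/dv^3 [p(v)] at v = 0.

Expand as Σ (-1)^k u^k with u equal to the inner function's series.
From the series, [v^3] p = -4/3; multiply by 3! = 6 to get -8.

-8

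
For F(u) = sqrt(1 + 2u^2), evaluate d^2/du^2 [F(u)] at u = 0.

From the series, [u^2] F = 1; multiply by 2! = 2 to get 2.

2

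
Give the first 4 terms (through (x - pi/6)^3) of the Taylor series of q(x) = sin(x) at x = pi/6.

-sqrt(3)*(x - pi/6)^3/12 - (x - pi/6)^2/4 + sqrt(3)*(x - pi/6)/2 + 1/2

q(pi/6) = 1/2
q′(pi/6) = sqrt(3)/2
q′′(pi/6) = -1/2
q′′′(pi/6) = -sqrt(3)/2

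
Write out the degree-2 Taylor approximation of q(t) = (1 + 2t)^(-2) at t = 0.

12*t^2 - 4*t + 1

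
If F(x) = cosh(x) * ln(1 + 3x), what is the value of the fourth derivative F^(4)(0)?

-540

Multiply the two series term by term and collect like powers.
From the series, [x^4] F = -45/2; multiply by 4! = 24 to get -540.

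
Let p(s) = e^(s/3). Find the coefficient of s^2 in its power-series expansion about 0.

1/18

Differentiate repeatedly and evaluate at the center.
[s^0] = 1;  [s^1] = 1/3;  [s^2] = 1/18.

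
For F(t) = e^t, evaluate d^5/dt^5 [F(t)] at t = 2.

From the series, [(t - 2)^5] F = e^(2)/120; multiply by 5! = 120 to get e^(2).

e^(2)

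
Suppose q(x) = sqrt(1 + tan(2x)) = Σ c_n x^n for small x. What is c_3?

Compose series: expand the inner function first, then feed it into the outer expansion.
q(0) = 1
q′(0) = 1
q′′(0) = -1
q′′′(0) = 11

11/6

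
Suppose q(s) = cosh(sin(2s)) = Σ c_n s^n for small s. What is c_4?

-2

Let u equal the inner series; expand the outer function in u and truncate.
q(0) = 1
q′(0) = 0
q′′(0) = 4
q′′′(0) = 0
q^(4)(0) = -48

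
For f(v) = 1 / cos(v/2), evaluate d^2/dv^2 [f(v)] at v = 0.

Divide the numerator series by the denominator series (power-series long division).
The coefficient of v^2 in the expansion is 1/8, so f′′(0) = 2! * (1/8) = 1/4.

1/4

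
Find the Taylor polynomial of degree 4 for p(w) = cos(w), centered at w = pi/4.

[(w - pi/4)^0] = sqrt(2)/2;  [(w - pi/4)^1] = -sqrt(2)/2;  [(w - pi/4)^2] = -sqrt(2)/4;  [(w - pi/4)^3] = sqrt(2)/12;  [(w - pi/4)^4] = sqrt(2)/48.

sqrt(2)*(w - pi/4)^4/48 + sqrt(2)*(w - pi/4)^3/12 - sqrt(2)*(w - pi/4)^2/4 - sqrt(2)*(w - pi/4)/2 + sqrt(2)/2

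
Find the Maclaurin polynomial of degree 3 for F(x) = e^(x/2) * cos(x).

Write out both Maclaurin series and multiply, keeping only the needed powers.

-11*x^3/48 - 3*x^2/8 + x/2 + 1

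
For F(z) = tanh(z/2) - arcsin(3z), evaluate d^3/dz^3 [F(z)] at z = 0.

-109/4

Expand each term separately and add.
The coefficient of z^3 in the expansion is -109/24, so F′′′(0) = 3! * (-109/24) = -109/4.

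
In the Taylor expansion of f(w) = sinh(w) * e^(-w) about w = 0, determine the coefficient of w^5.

2/15

Take the Cauchy product of the two expansions.
f(0) = 0
f′(0) = 1
f′′(0) = -2
f′′′(0) = 4
f^(4)(0) = -8
f^(5)(0) = 16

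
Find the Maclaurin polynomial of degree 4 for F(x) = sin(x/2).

Use the known series and substitute for the argument.
F(0) = 0
F′(0) = 1/2
F′′(0) = 0
F′′′(0) = -1/8
F^(4)(0) = 0
The Taylor polynomial is Σ F^(k)(0)/k! · x^k.

-x^3/48 + x/2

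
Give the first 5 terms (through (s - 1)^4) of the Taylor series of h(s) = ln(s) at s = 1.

-(s - 1)^4/4 + (s - 1)^3/3 - (s - 1)^2/2 + (s - 1)

[(s - 1)^0] = 0;  [(s - 1)^1] = 1;  [(s - 1)^2] = -1/2;  [(s - 1)^3] = 1/3;  [(s - 1)^4] = -1/4.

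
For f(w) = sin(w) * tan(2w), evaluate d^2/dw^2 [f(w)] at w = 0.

4

Expand each factor separately, then convolve coefficients.
The coefficient of w^2 in the expansion is 2, so f′′(0) = 2! * (2) = 4.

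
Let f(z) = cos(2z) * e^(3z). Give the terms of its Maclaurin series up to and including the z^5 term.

Take the Cauchy product of the two expansions.
f(0) = 1
f′(0) = 3
f′′(0) = 5
f′′′(0) = -9
f^(4)(0) = -119
f^(5)(0) = -597
Dividing each by k! gives the coefficients c_0, ..., c_5.

-199*z^5/40 - 119*z^4/24 - 3*z^3/2 + 5*z^2/2 + 3*z + 1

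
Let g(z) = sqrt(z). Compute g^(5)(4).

105/16384

From the series, [(z - 4)^5] g = 7/131072; multiply by 5! = 120 to get 105/16384.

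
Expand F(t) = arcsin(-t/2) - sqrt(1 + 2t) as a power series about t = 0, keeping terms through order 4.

5*t^4/8 - 25*t^3/48 + t^2/2 - 3*t/2 - 1

Combine the two series term by term.
F(0) = -1
F′(0) = -3/2
F′′(0) = 1
F′′′(0) = -25/8
F^(4)(0) = 15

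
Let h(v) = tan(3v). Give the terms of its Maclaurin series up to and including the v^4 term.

9*v^3 + 3*v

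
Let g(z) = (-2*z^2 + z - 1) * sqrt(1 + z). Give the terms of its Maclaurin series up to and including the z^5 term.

Distribute the polynomial across the series and collect like powers.
[z^0] = -1;  [z^1] = 1/2;  [z^2] = -11/8;  [z^3] = -19/16;  [z^4] = 45/128;  [z^5] = -49/256.

-49*z^5/256 + 45*z^4/128 - 19*z^3/16 - 11*z^2/8 + z/2 - 1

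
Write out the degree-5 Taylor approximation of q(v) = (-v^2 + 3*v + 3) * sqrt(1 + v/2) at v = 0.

-103*v^5/8192 + 97*v^4/2048 - 41*v^3/128 - 11*v^2/32 + 15*v/4 + 3

Shift and add copies of the series according to the polynomial's terms.
q(0) = 3
q′(0) = 15/4
q′′(0) = -11/16
q′′′(0) = -123/64
q^(4)(0) = 291/256
q^(5)(0) = -1545/1024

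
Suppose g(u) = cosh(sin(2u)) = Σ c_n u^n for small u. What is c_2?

Plug the Maclaurin series of the inner function into that of the outer and collect terms.
g(0) = 1
g′(0) = 0
g′′(0) = 4
So c_2 = g′′(0)/2! = 2.

2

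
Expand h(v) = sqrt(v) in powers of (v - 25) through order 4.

-(v - 25)^4/2000000 + (v - 25)^3/50000 - (v - 25)^2/1000 + (v - 25)/10 + 5

[(v - 25)^0] = 5;  [(v - 25)^1] = 1/10;  [(v - 25)^2] = -1/1000;  [(v - 25)^3] = 1/50000;  [(v - 25)^4] = -1/2000000.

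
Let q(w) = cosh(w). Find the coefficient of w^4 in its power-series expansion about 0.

1/24

q(0) = 1
q′(0) = 0
q′′(0) = 1
q′′′(0) = 0
q^(4)(0) = 1
Dividing each by k! gives the coefficients c_0, ..., c_4.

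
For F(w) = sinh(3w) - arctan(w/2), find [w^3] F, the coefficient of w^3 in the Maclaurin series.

109/24

Add the two expansions coefficient-wise.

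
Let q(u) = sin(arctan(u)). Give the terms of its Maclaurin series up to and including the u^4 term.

Substitute the inner expansion into the outer series and collect powers.
[u^0] = 0;  [u^1] = 1;  [u^2] = 0;  [u^3] = -1/2;  [u^4] = 0.

-u^3/2 + u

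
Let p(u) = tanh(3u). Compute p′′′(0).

From the series, [u^3] p = -9; multiply by 3! = 6 to get -54.

-54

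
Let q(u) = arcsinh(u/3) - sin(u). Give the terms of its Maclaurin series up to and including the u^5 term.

Expand each term separately and add.
q(0) = 0
q′(0) = -2/3
q′′(0) = 0
q′′′(0) = 26/27
q^(4)(0) = 0
q^(5)(0) = -26/27

-13*u^5/1620 + 13*u^3/81 - 2*u/3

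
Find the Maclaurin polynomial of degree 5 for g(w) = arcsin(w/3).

w^5/3240 + w^3/162 + w/3

Use the known series and substitute for the argument.
[w^0] = 0;  [w^1] = 1/3;  [w^2] = 0;  [w^3] = 1/162;  [w^4] = 0;  [w^5] = 1/3240.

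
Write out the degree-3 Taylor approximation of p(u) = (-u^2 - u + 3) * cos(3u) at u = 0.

9*u^3/2 - 29*u^2/2 - u + 3

Multiply each power in the prefactor through the base expansion.
p(0) = 3
p′(0) = -1
p′′(0) = -29
p′′′(0) = 27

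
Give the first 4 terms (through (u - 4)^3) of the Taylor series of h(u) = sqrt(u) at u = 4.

(u - 4)^3/512 - (u - 4)^2/64 + (u - 4)/4 + 2

h(4) = 2
h′(4) = 1/4
h′′(4) = -1/32
h′′′(4) = 3/256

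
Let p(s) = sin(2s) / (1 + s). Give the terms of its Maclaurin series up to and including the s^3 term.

Write out both Maclaurin series and multiply, keeping only the needed powers.
p(0) = 0
p′(0) = 2
p′′(0) = -4
p′′′(0) = 4
The Taylor polynomial is Σ p^(k)(0)/k! · s^k.

2*s^3/3 - 2*s^2 + 2*s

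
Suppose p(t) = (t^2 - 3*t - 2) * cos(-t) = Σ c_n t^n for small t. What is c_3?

Multiply each power in the prefactor through the base expansion.
p(0) = -2
p′(0) = -3
p′′(0) = 4
p′′′(0) = 9
So c_3 = p′′′(0)/3! = 3/2.

3/2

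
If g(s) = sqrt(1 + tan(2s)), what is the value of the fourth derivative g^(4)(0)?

-47

Plug the Maclaurin series of the inner function into that of the outer and collect terms.
The coefficient of s^4 in the expansion is -47/24, so g^(4)(0) = 4! * (-47/24) = -47.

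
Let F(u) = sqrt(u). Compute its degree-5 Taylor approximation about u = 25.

F(25) = 5
F′(25) = 1/10
F′′(25) = -1/500
F′′′(25) = 3/25000
F^(4)(25) = -3/250000
F^(5)(25) = 21/12500000
The Taylor polynomial is Σ F^(k)(25)/k! · (u - 25)^k.

7*(u - 25)^5/500000000 - (u - 25)^4/2000000 + (u - 25)^3/50000 - (u - 25)^2/1000 + (u - 25)/10 + 5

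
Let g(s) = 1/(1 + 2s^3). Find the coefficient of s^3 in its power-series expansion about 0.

-2

g(0) = 1
g′(0) = 0
g′′(0) = 0
g′′′(0) = -12
Dividing each by k! gives the coefficients c_0, ..., c_3.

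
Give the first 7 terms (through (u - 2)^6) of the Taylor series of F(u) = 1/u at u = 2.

(u - 2)^6/128 - (u - 2)^5/64 + (u - 2)^4/32 - (u - 2)^3/16 + (u - 2)^2/8 - (u - 2)/4 + 1/2

F(2) = 1/2
F′(2) = -1/4
F′′(2) = 1/4
F′′′(2) = -3/8
F^(4)(2) = 3/4
F^(5)(2) = -15/8
F^(6)(2) = 45/8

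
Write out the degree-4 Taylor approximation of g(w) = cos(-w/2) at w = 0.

w^4/384 - w^2/8 + 1

g(0) = 1
g′(0) = 0
g′′(0) = -1/4
g′′′(0) = 0
g^(4)(0) = 1/16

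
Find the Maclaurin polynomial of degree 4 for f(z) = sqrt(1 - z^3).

1 - z^3/2

Differentiate repeatedly and evaluate at the center.
f(0) = 1
f′(0) = 0
f′′(0) = 0
f′′′(0) = -3
f^(4)(0) = 0
The Taylor polynomial is Σ f^(k)(0)/k! · z^k.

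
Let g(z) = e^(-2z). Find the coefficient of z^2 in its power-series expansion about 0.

g(0) = 1
g′(0) = -2
g′′(0) = 4

2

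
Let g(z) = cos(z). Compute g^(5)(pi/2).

Use the known series and substitute for the argument.
From the series, [(z - pi/2)^5] g = -1/120; multiply by 5! = 120 to get -1.

-1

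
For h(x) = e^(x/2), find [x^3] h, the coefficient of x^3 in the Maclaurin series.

1/48

h(0) = 1
h′(0) = 1/2
h′′(0) = 1/4
h′′′(0) = 1/8
Dividing each by k! gives the coefficients c_0, ..., c_3.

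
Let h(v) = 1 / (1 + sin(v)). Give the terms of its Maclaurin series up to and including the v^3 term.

-5*v^3/6 + v^2 - v + 1

Expand as Σ (-1)^k u^k with u equal to the inner function's series.
h(0) = 1
h′(0) = -1
h′′(0) = 2
h′′′(0) = -5
Then c_k = h^(k)(0)/k! gives each Taylor coefficient.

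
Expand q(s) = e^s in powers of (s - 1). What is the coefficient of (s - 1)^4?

q(1) = e
q′(1) = e
q′′(1) = e
q′′′(1) = e
q^(4)(1) = e
So c_4 = q^(4)(1)/4! = e/24.

e/24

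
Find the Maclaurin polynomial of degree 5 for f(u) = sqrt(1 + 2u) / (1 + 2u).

Write out both Maclaurin series and multiply, keeping only the needed powers.
f(0) = 1
f′(0) = -1
f′′(0) = 3
f′′′(0) = -15
f^(4)(0) = 105
f^(5)(0) = -945
Then c_k = f^(k)(0)/k! gives each Taylor coefficient.

-63*u^5/8 + 35*u^4/8 - 5*u^3/2 + 3*u^2/2 - u + 1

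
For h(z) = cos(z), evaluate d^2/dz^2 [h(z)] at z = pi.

The coefficient of (z - pi)^2 in the expansion is 1/2, so h′′(pi) = 2! * (1/2) = 1.

1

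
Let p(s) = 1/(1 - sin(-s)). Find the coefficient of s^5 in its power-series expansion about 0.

-61/120

Compose series: expand the inner function first, then feed it into the outer expansion.
p(0) = 1
p′(0) = -1
p′′(0) = 2
p′′′(0) = -5
p^(4)(0) = 16
p^(5)(0) = -61
So c_5 = p^(5)(0)/5! = -61/120.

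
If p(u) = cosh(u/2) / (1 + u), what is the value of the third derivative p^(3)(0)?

-27/4

Multiply the two series term by term and collect like powers.
The coefficient of u^3 in the expansion is -9/8, so p′′′(0) = 3! * (-9/8) = -27/4.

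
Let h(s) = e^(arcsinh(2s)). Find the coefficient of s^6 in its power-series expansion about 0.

4

Plug the Maclaurin series of the inner function into that of the outer and collect terms.
h(0) = 1
h′(0) = 2
h′′(0) = 4
h′′′(0) = 0
h^(4)(0) = -48
h^(5)(0) = 0
h^(6)(0) = 2880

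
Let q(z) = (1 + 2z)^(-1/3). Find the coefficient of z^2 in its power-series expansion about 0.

8/9

q(0) = 1
q′(0) = -2/3
q′′(0) = 16/9
So c_2 = q′′(0)/2! = 8/9.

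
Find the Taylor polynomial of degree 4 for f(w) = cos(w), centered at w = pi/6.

[(w - pi/6)^0] = sqrt(3)/2;  [(w - pi/6)^1] = -1/2;  [(w - pi/6)^2] = -sqrt(3)/4;  [(w - pi/6)^3] = 1/12;  [(w - pi/6)^4] = sqrt(3)/48.

sqrt(3)*(w - pi/6)^4/48 + (w - pi/6)^3/12 - sqrt(3)*(w - pi/6)^2/4 - (w - pi/6)/2 + sqrt(3)/2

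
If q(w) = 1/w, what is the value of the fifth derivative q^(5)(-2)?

Differentiate repeatedly and evaluate at the center.
The coefficient of (w + 2)^5 in the expansion is -1/64, so q^(5)(-2) = 5! * (-1/64) = -15/8.

-15/8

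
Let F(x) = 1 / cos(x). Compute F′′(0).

1

Invert the denominator's series and multiply.
From the series, [x^2] F = 1/2; multiply by 2! = 2 to get 1.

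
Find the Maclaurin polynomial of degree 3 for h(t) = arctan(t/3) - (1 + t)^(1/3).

-2*t^3/27 + t^2/9 - 1

Add the two expansions coefficient-wise.
[t^0] = -1;  [t^1] = 0;  [t^2] = 1/9;  [t^3] = -2/27.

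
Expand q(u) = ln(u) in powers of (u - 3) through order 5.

q(3) = ln(3)
q′(3) = 1/3
q′′(3) = -1/9
q′′′(3) = 2/27
q^(4)(3) = -2/27
q^(5)(3) = 8/81

(u - 3)^5/1215 - (u - 3)^4/324 + (u - 3)^3/81 - (u - 3)^2/18 + (u - 3)/3 + ln(3)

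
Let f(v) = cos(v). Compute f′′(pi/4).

-sqrt(2)/2

The coefficient of (v - pi/4)^2 in the expansion is -sqrt(2)/4, so f′′(pi/4) = 2! * (-sqrt(2)/4) = -sqrt(2)/2.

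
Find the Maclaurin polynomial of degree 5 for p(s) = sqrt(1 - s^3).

Compute the successive derivatives at the expansion point and divide by k!.
p(0) = 1
p′(0) = 0
p′′(0) = 0
p′′′(0) = -3
p^(4)(0) = 0
p^(5)(0) = 0
Then c_k = p^(k)(0)/k! gives each Taylor coefficient.

1 - s^3/2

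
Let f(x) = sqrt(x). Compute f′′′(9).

From the series, [(x - 9)^3] f = 1/3888; multiply by 3! = 6 to get 1/648.

1/648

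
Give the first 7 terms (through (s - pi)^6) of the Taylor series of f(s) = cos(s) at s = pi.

(s - pi)^6/720 - (s - pi)^4/24 + (s - pi)^2/2 - 1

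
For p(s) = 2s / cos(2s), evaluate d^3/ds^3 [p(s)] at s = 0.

24

Divide the numerator series by the denominator series (power-series long division).
The coefficient of s^3 in the expansion is 4, so p′′′(0) = 3! * (4) = 24.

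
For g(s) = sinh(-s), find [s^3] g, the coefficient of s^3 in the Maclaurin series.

-1/6

Use the known series and substitute for the argument.
g(0) = 0
g′(0) = -1
g′′(0) = 0
g′′′(0) = -1
Dividing each by k! gives the coefficients c_0, ..., c_3.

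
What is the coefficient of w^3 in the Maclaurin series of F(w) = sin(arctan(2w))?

Substitute the inner expansion into the outer series and collect powers.
F(0) = 0
F′(0) = 2
F′′(0) = 0
F′′′(0) = -24
The Taylor polynomial is Σ F^(k)(0)/k! · w^k.

-4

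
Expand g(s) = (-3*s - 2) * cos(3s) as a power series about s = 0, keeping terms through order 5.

Distribute the polynomial across the series and collect like powers.
[s^0] = -2;  [s^1] = -3;  [s^2] = 9;  [s^3] = 27/2;  [s^4] = -27/4;  [s^5] = -81/8.

-81*s^5/8 - 27*s^4/4 + 27*s^3/2 + 9*s^2 - 3*s - 2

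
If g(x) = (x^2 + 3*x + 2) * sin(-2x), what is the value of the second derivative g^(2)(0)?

-12

Multiply each power in the prefactor through the base expansion.
The coefficient of x^2 in the expansion is -6, so g′′(0) = 2! * (-6) = -12.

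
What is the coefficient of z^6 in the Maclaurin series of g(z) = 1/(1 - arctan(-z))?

8/45

Plug the Maclaurin series of the inner function into that of the outer and collect terms.
g(0) = 1
g′(0) = -1
g′′(0) = 2
g′′′(0) = -4
g^(4)(0) = 8
g^(5)(0) = -24
g^(6)(0) = 128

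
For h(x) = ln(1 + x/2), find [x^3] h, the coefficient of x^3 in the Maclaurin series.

1/24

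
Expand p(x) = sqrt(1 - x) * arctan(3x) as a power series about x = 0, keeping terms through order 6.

-30489*x^6/1280 + 31749*x^5/640 + 69*x^4/16 - 75*x^3/8 - 3*x^2/2 + 3*x

Multiply the two series term by term and collect like powers.
p(0) = 0
p′(0) = 3
p′′(0) = -3
p′′′(0) = -225/4
p^(4)(0) = 207/2
p^(5)(0) = 95247/16
p^(6)(0) = -274401/16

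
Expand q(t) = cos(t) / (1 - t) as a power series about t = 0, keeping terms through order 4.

13*t^4/24 + t^3/2 + t^2/2 + t + 1

Take the Cauchy product of the two expansions.
q(0) = 1
q′(0) = 1
q′′(0) = 1
q′′′(0) = 3
q^(4)(0) = 13
The Taylor polynomial is Σ q^(k)(0)/k! · t^k.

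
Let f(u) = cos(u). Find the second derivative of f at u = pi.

Compute the successive derivatives at the expansion point and divide by k!.
From the series, [(u - pi)^2] f = 1/2; multiply by 2! = 2 to get 1.

1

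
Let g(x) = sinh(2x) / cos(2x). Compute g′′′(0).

32

Write the quotient as an unknown series and match coefficients against numerator = denominator · series.
From the series, [x^3] g = 16/3; multiply by 3! = 6 to get 32.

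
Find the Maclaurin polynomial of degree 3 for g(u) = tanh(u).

g(0) = 0
g′(0) = 1
g′′(0) = 0
g′′′(0) = -2

-u^3/3 + u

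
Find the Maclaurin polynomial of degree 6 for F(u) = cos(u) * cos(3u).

Take the Cauchy product of the two expansions.
[u^0] = 1;  [u^1] = 0;  [u^2] = -5;  [u^3] = 0;  [u^4] = 17/3;  [u^5] = 0;  [u^6] = -26/9.

-26*u^6/9 + 17*u^4/3 - 5*u^2 + 1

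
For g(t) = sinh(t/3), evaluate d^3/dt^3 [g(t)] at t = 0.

From the series, [t^3] g = 1/162; multiply by 3! = 6 to get 1/27.

1/27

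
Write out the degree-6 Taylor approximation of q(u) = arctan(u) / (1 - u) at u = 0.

13*u^6/15 + 13*u^5/15 + 2*u^4/3 + 2*u^3/3 + u^2 + u

Expand 1/(denominator) as a geometric series and multiply by the numerator's series.
q(0) = 0
q′(0) = 1
q′′(0) = 2
q′′′(0) = 4
q^(4)(0) = 16
q^(5)(0) = 104
q^(6)(0) = 624
The Taylor polynomial is Σ q^(k)(0)/k! · u^k.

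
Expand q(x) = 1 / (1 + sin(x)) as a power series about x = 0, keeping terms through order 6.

17*x^6/45 - 61*x^5/120 + 2*x^4/3 - 5*x^3/6 + x^2 - x + 1

Use the geometric series for the reciprocal, then substitute.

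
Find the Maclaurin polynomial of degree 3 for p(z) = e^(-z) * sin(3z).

-3*z^3 - 3*z^2 + 3*z

Expand each factor separately, then convolve coefficients.
p(0) = 0
p′(0) = 3
p′′(0) = -6
p′′′(0) = -18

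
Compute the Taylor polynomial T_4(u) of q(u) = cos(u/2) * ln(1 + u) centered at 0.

Take the Cauchy product of the two expansions.
q(0) = 0
q′(0) = 1
q′′(0) = -1
q′′′(0) = 5/4
q^(4)(0) = -9/2

-3*u^4/16 + 5*u^3/24 - u^2/2 + u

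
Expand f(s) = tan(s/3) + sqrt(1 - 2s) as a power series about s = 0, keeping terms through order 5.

-25499*s^5/29160 - 5*s^4/8 - 79*s^3/162 - s^2/2 - 2*s/3 + 1

Combine the two series term by term.
[s^0] = 1;  [s^1] = -2/3;  [s^2] = -1/2;  [s^3] = -79/162;  [s^4] = -5/8;  [s^5] = -25499/29160.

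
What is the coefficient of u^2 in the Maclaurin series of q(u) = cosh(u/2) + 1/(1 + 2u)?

Combine the two series term by term.
q(0) = 2
q′(0) = -2
q′′(0) = 33/4
The Taylor polynomial is Σ q^(k)(0)/k! · u^k.

33/8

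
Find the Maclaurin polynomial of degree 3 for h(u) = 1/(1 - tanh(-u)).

Plug the Maclaurin series of the inner function into that of the outer and collect terms.
h(0) = 1
h′(0) = -1
h′′(0) = 2
h′′′(0) = -4
The Taylor polynomial is Σ h^(k)(0)/k! · u^k.

-2*u^3/3 + u^2 - u + 1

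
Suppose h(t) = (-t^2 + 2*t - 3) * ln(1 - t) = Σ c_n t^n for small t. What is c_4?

Multiply each power in the prefactor through the base expansion.
h(0) = 0
h′(0) = 3
h′′(0) = -1
h′′′(0) = 6
h^(4)(0) = 14
Dividing each by k! gives the coefficients c_0, ..., c_4.

7/12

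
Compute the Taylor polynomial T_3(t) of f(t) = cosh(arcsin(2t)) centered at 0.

2*t^2 + 1

Let u equal the inner series; expand the outer function in u and truncate.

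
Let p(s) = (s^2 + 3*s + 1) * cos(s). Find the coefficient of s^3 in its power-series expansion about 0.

Shift and add copies of the series according to the polynomial's terms.

-3/2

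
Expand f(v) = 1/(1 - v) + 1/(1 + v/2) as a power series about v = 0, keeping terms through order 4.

17*v^4/16 + 7*v^3/8 + 5*v^2/4 + v/2 + 2

Combine the two series term by term.
[v^0] = 2;  [v^1] = 1/2;  [v^2] = 5/4;  [v^3] = 7/8;  [v^4] = 17/16.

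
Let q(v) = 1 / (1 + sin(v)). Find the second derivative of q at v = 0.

Use the geometric series for the reciprocal, then substitute.
The coefficient of v^2 in the expansion is 1, so q′′(0) = 2! * (1) = 2.

2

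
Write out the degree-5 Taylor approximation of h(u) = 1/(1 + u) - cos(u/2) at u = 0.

-u^5 + 383*u^4/384 - u^3 + 9*u^2/8 - u

Add the two expansions coefficient-wise.
h(0) = 0
h′(0) = -1
h′′(0) = 9/4
h′′′(0) = -6
h^(4)(0) = 383/16
h^(5)(0) = -120
Dividing each by k! gives the coefficients c_0, ..., c_5.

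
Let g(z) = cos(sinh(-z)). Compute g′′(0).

-1

Plug the Maclaurin series of the inner function into that of the outer and collect terms.
The coefficient of z^2 in the expansion is -1/2, so g′′(0) = 2! * (-1/2) = -1.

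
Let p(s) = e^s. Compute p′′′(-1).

Differentiate repeatedly and evaluate at the center.
The coefficient of (s + 1)^3 in the expansion is e^(-1)/6, so p′′′(-1) = 3! * (e^(-1)/6) = e^(-1).

e^(-1)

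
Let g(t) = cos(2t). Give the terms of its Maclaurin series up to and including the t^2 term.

g(0) = 1
g′(0) = 0
g′′(0) = -4
The Taylor polynomial is Σ g^(k)(0)/k! · t^k.

1 - 2*t^2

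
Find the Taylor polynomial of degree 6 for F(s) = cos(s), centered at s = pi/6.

-sqrt(3)*(s - pi/6)^6/1440 - (s - pi/6)^5/240 + sqrt(3)*(s - pi/6)^4/48 + (s - pi/6)^3/12 - sqrt(3)*(s - pi/6)^2/4 - (s - pi/6)/2 + sqrt(3)/2

F(pi/6) = sqrt(3)/2
F′(pi/6) = -1/2
F′′(pi/6) = -sqrt(3)/2
F′′′(pi/6) = 1/2
F^(4)(pi/6) = sqrt(3)/2
F^(5)(pi/6) = -1/2
F^(6)(pi/6) = -sqrt(3)/2
The Taylor polynomial is Σ F^(k)(pi/6)/k! · (s - pi/6)^k.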